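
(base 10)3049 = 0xBE9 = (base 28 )3op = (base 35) 2h4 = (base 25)4lo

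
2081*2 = 4162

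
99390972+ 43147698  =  142538670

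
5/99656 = 5/99656 = 0.00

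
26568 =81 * 328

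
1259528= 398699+860829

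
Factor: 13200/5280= 5/2 = 2^( - 1)*5^1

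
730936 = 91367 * 8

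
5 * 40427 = 202135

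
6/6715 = 6/6715 = 0.00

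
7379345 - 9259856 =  - 1880511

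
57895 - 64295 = -6400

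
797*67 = 53399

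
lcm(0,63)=0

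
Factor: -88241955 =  - 3^1*5^1 * 5882797^1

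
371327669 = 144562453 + 226765216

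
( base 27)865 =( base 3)22020012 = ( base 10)5999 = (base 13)2966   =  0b1011101101111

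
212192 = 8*26524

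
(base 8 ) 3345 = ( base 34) 1HV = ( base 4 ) 123211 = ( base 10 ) 1765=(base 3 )2102101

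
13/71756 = 13/71756 = 0.00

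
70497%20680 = 8457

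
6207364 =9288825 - 3081461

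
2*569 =1138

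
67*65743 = 4404781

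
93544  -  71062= 22482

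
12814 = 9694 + 3120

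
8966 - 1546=7420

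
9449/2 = 9449/2 = 4724.50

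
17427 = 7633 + 9794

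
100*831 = 83100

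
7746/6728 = 1 + 509/3364= 1.15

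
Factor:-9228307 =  - 11^2 * 53^1*1439^1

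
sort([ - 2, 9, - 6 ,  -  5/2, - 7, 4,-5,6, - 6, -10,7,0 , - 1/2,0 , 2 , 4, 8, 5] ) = [-10,-7,-6, - 6,- 5, - 5/2,-2, - 1/2,0,0,2,  4, 4,5,6, 7 , 8, 9]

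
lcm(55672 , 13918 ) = 55672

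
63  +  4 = 67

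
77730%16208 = 12898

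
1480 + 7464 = 8944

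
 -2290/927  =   - 2290/927 = - 2.47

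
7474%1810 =234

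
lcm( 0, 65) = 0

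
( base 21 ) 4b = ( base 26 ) 3h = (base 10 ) 95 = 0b1011111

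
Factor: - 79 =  - 79^1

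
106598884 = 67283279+39315605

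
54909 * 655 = 35965395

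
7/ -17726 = -7/17726= - 0.00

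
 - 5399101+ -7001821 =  - 12400922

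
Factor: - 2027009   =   - 97^1*20897^1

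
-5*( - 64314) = 321570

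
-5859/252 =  - 93/4 = -23.25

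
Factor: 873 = 3^2*97^1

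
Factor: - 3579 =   -  3^1*1193^1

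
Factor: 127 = 127^1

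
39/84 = 13/28 = 0.46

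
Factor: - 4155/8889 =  - 1385/2963 = -5^1*277^1 * 2963^(-1) 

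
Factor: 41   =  41^1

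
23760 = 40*594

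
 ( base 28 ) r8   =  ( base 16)2FC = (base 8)1374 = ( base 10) 764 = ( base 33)n5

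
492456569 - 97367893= 395088676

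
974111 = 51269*19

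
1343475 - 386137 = 957338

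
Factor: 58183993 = 7^1 * 31^1*73^1* 3673^1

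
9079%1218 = 553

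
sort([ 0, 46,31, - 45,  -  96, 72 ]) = [-96, - 45, 0, 31,46 , 72 ] 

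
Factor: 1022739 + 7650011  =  8672750= 2^1*5^3 * 113^1*307^1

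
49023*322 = 15785406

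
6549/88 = 6549/88 = 74.42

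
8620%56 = 52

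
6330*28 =177240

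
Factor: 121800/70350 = 2^2*29^1*67^ ( - 1) = 116/67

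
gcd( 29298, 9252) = 1542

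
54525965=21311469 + 33214496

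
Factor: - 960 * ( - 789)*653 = 494608320 = 2^6*3^2*5^1 * 263^1*653^1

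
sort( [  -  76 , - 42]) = [ - 76  ,  -  42]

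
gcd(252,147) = 21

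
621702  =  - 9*(-69078 ) 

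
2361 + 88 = 2449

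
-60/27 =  - 20/9   =  -2.22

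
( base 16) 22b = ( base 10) 555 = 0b1000101011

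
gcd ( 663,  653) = 1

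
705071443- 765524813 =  - 60453370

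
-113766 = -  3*37922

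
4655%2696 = 1959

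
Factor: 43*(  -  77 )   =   - 7^1*11^1*43^1 =- 3311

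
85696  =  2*42848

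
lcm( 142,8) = 568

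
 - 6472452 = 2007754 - 8480206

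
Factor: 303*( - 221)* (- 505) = 3^1 * 5^1*13^1*17^1*101^2 = 33816315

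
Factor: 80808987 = 3^1*7^2*241^1*2281^1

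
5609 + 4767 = 10376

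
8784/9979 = 8784/9979 = 0.88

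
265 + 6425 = 6690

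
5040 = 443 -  - 4597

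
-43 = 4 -47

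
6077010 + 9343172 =15420182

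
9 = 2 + 7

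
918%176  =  38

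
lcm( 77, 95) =7315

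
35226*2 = 70452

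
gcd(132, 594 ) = 66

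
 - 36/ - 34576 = 9/8644=0.00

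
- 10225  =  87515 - 97740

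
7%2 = 1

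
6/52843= 6/52843 = 0.00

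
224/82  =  112/41= 2.73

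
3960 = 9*440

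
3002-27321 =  - 24319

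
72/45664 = 9/5708 = 0.00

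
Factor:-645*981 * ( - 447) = 282837015= 3^4 * 5^1*43^1 * 109^1*149^1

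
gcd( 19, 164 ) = 1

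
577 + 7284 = 7861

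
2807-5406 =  - 2599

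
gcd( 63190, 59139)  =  1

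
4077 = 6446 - 2369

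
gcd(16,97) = 1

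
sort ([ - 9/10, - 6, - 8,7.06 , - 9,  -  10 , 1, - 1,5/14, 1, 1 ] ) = [ - 10,-9,-8, - 6,-1, - 9/10,5/14, 1, 1,1, 7.06 ]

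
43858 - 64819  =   - 20961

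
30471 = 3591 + 26880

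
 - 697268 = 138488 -835756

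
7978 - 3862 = 4116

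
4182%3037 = 1145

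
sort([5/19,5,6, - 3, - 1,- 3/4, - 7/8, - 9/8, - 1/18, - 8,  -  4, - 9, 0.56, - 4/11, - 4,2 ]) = [ - 9, - 8,  -  4, - 4, - 3, - 9/8,-1, - 7/8,  -  3/4,  -  4/11, - 1/18,5/19, 0.56, 2,  5,6]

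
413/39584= 413/39584 = 0.01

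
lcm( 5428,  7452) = 439668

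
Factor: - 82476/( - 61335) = 316/235 = 2^2*5^( - 1 )*47^( - 1 )*79^1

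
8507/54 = 8507/54 = 157.54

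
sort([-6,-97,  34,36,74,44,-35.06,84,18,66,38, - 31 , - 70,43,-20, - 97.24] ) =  [  -  97.24, - 97,-70,-35.06,-31,-20,  -  6,18,34,  36,38,43,44, 66, 74,84]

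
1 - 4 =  - 3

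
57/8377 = 57/8377 = 0.01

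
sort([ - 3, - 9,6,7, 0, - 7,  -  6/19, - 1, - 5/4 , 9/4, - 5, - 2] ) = [ - 9,- 7,-5,-3, - 2, -5/4, - 1,-6/19,0, 9/4,6, 7]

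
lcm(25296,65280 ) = 2023680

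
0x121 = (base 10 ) 289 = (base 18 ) G1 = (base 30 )9j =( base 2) 100100001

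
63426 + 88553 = 151979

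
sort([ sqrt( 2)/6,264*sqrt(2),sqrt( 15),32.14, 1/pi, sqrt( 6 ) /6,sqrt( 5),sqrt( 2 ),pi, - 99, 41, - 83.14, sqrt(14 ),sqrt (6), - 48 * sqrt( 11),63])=[-48*sqrt( 11), - 99, - 83.14 , sqrt( 2) /6,  1/pi, sqrt(6 ) /6,sqrt( 2),sqrt(5),  sqrt( 6),pi, sqrt( 14),sqrt(15), 32.14, 41, 63,264*sqrt( 2)] 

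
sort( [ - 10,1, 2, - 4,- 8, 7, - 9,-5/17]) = [ - 10, - 9,-8,  -  4, - 5/17 , 1, 2 , 7]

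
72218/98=736 +45/49 = 736.92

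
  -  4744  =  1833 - 6577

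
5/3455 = 1/691 = 0.00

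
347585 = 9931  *35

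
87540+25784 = 113324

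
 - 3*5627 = -16881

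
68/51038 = 34/25519 = 0.00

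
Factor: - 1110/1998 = - 5/9=-3^( - 2 )*5^1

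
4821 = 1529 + 3292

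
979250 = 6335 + 972915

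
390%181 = 28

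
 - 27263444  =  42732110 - 69995554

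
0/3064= 0 = 0.00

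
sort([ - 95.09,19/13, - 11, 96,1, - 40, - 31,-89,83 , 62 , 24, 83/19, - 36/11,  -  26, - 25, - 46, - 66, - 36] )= [ - 95.09, - 89, - 66, - 46, - 40, - 36, - 31, -26, - 25, - 11, - 36/11,  1,  19/13, 83/19,  24,62,83 , 96] 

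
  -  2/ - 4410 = 1/2205 = 0.00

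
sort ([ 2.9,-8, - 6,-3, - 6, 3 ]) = [ - 8, - 6, - 6, - 3, 2.9,  3 ]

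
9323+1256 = 10579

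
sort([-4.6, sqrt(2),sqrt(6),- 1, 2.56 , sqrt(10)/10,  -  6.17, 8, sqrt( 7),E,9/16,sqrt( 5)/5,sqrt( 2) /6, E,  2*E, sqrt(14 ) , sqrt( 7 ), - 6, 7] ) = [ - 6.17, - 6, - 4.6  ,- 1,sqrt( 2 )/6 , sqrt ( 10)/10 , sqrt( 5 )/5,9/16 , sqrt( 2),sqrt( 6),2.56,  sqrt(7), sqrt( 7),  E,E, sqrt ( 14),2*E,7,8]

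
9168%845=718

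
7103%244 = 27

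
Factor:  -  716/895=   -  2^2*5^( -1 ) = -4/5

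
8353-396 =7957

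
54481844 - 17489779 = 36992065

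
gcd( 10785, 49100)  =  5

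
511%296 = 215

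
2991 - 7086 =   -  4095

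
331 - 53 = 278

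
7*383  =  2681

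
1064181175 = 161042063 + 903139112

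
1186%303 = 277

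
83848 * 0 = 0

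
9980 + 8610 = 18590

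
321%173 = 148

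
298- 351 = -53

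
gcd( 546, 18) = 6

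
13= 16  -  3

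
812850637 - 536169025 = 276681612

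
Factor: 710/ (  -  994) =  - 5/7 = -  5^1*7^( - 1) 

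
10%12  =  10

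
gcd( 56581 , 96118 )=1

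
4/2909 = 4/2909 = 0.00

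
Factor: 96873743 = 751^1*128993^1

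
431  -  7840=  - 7409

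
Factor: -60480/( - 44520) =2^3*3^2*53^(  -  1) = 72/53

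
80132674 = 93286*859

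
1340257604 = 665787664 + 674469940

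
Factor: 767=13^1 * 59^1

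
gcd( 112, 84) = 28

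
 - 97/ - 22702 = 97/22702= 0.00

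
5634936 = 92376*61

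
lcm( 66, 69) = 1518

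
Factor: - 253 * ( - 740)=2^2*5^1*11^1*23^1*37^1  =  187220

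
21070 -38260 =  -17190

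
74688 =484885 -410197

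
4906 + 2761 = 7667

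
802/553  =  1+249/553 = 1.45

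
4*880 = 3520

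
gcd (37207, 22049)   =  1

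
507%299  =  208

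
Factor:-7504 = - 2^4 * 7^1 * 67^1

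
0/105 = 0=0.00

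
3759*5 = 18795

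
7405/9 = 7405/9 = 822.78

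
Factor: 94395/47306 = 435/218=2^ (-1)*3^1*5^1 * 29^1*109^(-1)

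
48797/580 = 84 + 77/580 = 84.13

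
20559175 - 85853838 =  - 65294663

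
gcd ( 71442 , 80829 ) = 63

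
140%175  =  140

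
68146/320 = 212+153/160 = 212.96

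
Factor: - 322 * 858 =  - 276276 = -2^2*3^1*7^1*11^1  *  13^1*23^1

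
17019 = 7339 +9680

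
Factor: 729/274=2^( -1 )*3^6*137^(- 1 )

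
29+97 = 126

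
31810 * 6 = 190860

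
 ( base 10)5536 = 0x15a0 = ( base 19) f67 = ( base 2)1010110100000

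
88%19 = 12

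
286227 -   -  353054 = 639281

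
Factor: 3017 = 7^1 * 431^1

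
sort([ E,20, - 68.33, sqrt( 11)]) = [ - 68.33,E, sqrt( 11),20]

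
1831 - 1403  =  428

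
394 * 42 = 16548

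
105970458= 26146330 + 79824128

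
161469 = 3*53823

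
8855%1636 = 675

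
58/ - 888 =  - 29/444=- 0.07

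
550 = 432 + 118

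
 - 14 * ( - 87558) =1225812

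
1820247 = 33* 55159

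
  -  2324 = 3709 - 6033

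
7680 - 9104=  - 1424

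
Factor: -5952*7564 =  - 45020928 = -2^8*3^1 * 31^2*61^1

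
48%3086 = 48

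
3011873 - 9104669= - 6092796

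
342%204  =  138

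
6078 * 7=42546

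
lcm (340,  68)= 340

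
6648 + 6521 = 13169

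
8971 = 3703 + 5268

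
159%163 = 159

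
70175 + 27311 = 97486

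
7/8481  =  7/8481 = 0.00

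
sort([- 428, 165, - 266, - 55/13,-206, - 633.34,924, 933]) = [ - 633.34 , - 428,- 266 , - 206, - 55/13, 165,924,933]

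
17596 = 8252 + 9344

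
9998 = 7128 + 2870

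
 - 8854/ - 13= 681 + 1/13 =681.08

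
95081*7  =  665567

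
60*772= 46320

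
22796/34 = 11398/17 = 670.47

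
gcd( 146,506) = 2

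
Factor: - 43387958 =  - 2^1*61^1*71^1*  5009^1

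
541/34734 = 541/34734 =0.02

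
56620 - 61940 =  - 5320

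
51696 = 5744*9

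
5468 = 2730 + 2738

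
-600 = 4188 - 4788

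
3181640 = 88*36155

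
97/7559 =97/7559 = 0.01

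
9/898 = 9/898=0.01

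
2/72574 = 1/36287 = 0.00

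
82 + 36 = 118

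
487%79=13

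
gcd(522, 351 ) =9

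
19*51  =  969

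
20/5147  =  20/5147=0.00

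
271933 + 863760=1135693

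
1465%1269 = 196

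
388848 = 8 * 48606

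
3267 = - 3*(  -  1089) 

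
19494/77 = 253+13/77 = 253.17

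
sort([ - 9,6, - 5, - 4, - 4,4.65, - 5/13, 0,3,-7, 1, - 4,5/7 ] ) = [-9,  -  7,-5,  -  4, - 4, - 4, - 5/13,  0, 5/7,  1,  3, 4.65,6 ] 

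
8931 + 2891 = 11822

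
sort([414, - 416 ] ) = [ - 416, 414]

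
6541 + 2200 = 8741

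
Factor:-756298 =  - 2^1*378149^1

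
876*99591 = 87241716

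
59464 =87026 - 27562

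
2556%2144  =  412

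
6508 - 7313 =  - 805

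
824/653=1  +  171/653=1.26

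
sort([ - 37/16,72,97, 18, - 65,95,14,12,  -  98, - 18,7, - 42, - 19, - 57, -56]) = [ - 98,-65, - 57 , - 56, - 42  , - 19, - 18, - 37/16,7,12, 14,18,72,95, 97] 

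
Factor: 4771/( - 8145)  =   -3^( - 2)*5^( - 1 )*13^1*181^ (-1) * 367^1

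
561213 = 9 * 62357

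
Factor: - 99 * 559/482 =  - 55341/482 = - 2^( - 1)*3^2*11^1 * 13^1* 43^1*241^( - 1)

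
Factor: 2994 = 2^1*3^1*499^1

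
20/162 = 10/81 = 0.12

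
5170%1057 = 942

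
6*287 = 1722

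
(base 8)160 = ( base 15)77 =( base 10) 112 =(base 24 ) 4g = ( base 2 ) 1110000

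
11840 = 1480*8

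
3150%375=150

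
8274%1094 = 616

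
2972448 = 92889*32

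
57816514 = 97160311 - 39343797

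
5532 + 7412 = 12944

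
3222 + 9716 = 12938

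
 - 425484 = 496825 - 922309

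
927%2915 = 927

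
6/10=3/5 = 0.60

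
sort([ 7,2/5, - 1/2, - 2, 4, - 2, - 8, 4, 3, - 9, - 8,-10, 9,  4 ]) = [ - 10, - 9, - 8, - 8, - 2, - 2,-1/2,2/5, 3,4, 4,4, 7, 9]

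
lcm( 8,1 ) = 8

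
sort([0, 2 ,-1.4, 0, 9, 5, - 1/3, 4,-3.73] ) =[ - 3.73 , - 1.4, - 1/3,0,0,  2, 4, 5, 9 ]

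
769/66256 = 769/66256= 0.01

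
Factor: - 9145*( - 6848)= 2^6*5^1*31^1*59^1*107^1=   62624960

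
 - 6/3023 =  - 1 + 3017/3023= -0.00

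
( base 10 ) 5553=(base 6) 41413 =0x15B1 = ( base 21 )CC9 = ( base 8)12661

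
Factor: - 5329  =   - 73^2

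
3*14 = 42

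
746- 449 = 297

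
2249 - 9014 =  - 6765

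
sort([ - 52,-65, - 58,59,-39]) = [ - 65, - 58,-52,-39,59 ] 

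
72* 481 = 34632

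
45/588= 15/196 =0.08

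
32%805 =32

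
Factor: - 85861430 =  - 2^1*5^1*8586143^1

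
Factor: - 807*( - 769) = 620583 = 3^1*269^1*769^1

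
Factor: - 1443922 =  -2^1*721961^1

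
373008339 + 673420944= 1046429283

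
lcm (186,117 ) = 7254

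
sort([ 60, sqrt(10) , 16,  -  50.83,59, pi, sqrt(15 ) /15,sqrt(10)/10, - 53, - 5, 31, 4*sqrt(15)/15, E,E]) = [-53,  -  50.83, - 5, sqrt(15 ) /15, sqrt(10)/10, 4*sqrt(15 )/15, E,  E , pi,sqrt ( 10),16 , 31, 59, 60 ]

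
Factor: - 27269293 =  - 101^1*109^1* 2477^1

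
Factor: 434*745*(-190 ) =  - 61432700 = - 2^2*5^2 * 7^1*19^1*31^1 * 149^1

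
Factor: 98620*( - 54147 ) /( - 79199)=5339977140/79199 =2^2*3^1 * 5^1*29^( - 1) * 2731^( - 1) * 4931^1*18049^1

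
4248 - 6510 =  - 2262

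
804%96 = 36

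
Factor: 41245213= 17^2*43^1*3319^1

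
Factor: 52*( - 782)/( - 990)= 20332/495 = 2^2*3^( - 2 )*5^( - 1 )*11^( - 1 ) * 13^1 *17^1*23^1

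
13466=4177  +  9289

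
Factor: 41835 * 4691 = 196247985=3^1*5^1*2789^1*4691^1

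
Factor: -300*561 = -168300 = -2^2*3^2*5^2*11^1*17^1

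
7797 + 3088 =10885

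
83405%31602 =20201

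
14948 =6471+8477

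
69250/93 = 744+ 58/93 = 744.62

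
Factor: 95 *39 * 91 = 337155 = 3^1*5^1*7^1*13^2*19^1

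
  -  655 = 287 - 942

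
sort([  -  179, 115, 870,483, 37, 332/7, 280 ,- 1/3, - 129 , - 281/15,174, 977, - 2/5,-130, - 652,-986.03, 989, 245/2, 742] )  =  [ - 986.03, - 652,-179, -130,-129, - 281/15, -2/5,- 1/3 , 37,  332/7, 115, 245/2,  174, 280 , 483 , 742, 870, 977, 989 ]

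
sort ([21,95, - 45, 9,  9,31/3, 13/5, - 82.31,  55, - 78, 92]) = [ - 82.31 ,-78, - 45,13/5, 9, 9,31/3 , 21 , 55,92, 95 ]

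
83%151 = 83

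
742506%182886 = 10962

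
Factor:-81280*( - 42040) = 2^10*5^2* 127^1*1051^1=3417011200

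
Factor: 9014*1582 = 14260148 = 2^2*7^1 * 113^1*4507^1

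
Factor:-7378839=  - 3^2*13^1*63067^1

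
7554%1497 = 69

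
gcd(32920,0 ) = 32920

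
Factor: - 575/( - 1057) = 5^2*7^( - 1 )*23^1*151^ ( - 1 )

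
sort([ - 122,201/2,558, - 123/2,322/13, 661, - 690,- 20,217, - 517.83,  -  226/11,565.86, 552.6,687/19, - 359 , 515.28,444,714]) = [ -690,- 517.83,- 359,  -  122,  -  123/2,-226/11, - 20  ,  322/13 , 687/19,201/2,217,444, 515.28,552.6,  558, 565.86,661, 714 ] 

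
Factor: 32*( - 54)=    - 1728 =-  2^6 * 3^3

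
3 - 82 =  - 79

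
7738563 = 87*88949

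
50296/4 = 12574 = 12574.00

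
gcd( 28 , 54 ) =2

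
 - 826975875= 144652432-971628307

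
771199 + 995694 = 1766893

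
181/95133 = 181/95133  =  0.00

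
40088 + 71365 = 111453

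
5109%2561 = 2548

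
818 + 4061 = 4879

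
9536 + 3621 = 13157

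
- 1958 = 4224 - 6182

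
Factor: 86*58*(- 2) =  - 9976 = - 2^3 * 29^1 * 43^1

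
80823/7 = 11546 + 1/7 = 11546.14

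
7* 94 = 658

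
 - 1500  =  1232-2732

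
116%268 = 116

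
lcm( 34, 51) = 102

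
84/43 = 84/43  =  1.95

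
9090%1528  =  1450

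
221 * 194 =42874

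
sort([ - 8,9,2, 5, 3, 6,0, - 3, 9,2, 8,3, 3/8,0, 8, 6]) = [-8, - 3, 0, 0, 3/8, 2,2,3, 3, 5, 6, 6, 8,8, 9, 9 ] 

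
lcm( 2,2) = 2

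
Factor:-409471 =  - 409471^1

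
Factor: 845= 5^1*13^2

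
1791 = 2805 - 1014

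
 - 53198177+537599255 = 484401078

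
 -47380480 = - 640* 74032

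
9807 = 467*21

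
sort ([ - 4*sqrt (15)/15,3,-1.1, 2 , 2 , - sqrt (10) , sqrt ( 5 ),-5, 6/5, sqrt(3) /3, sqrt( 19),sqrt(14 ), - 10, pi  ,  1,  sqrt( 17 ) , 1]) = [- 10,-5, - sqrt( 10), - 1.1,-4*sqrt(15 ) /15 , sqrt(3)/3, 1, 1, 6/5,  2,2,sqrt( 5 ),  3,pi, sqrt(14), sqrt(17 ),  sqrt( 19 ) ] 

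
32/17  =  1  +  15/17 = 1.88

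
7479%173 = 40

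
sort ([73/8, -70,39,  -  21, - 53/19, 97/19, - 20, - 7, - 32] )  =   [ - 70,  -  32, - 21, - 20, - 7,-53/19,97/19,  73/8,39] 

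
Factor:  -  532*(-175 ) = 2^2*5^2*7^2*19^1 = 93100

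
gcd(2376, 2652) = 12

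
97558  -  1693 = 95865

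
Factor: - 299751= - 3^1* 41^1*2437^1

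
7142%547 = 31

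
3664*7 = 25648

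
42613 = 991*43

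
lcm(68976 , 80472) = 482832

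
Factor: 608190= 2^1 * 3^1*5^1 *11^1*19^1*97^1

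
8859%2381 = 1716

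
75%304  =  75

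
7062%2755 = 1552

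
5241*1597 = 8369877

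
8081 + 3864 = 11945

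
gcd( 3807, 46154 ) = 47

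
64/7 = 9+1/7 = 9.14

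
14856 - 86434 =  - 71578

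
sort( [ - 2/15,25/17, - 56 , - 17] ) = [ - 56,-17, -2/15,25/17 ] 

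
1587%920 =667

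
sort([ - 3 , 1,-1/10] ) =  [- 3, - 1/10,1] 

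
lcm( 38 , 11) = 418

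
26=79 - 53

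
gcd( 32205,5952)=3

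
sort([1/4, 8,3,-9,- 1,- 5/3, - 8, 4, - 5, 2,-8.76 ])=[ - 9, - 8.76, - 8,-5, - 5/3, - 1, 1/4, 2, 3, 4 , 8]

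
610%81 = 43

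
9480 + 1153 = 10633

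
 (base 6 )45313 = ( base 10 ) 6381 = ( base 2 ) 1100011101101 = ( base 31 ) 6JQ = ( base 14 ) 247b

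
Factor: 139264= 2^13*17^1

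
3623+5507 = 9130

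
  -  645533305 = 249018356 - 894551661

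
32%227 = 32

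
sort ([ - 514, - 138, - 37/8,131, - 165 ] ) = [ - 514 , - 165, - 138, - 37/8,131]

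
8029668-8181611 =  - 151943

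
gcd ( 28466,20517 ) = 1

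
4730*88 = 416240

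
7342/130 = 3671/65 = 56.48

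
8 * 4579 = 36632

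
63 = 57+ 6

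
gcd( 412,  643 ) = 1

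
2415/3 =805 = 805.00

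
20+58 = 78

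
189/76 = 189/76 = 2.49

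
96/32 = 3=3.00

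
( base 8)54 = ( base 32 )1c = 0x2C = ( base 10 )44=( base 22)20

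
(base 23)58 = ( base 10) 123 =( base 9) 146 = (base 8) 173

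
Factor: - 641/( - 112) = 2^( - 4 ) * 7^(-1 ) *641^1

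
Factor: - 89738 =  - 2^1  *11^1*4079^1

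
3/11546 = 3/11546= 0.00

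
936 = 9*104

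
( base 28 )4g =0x80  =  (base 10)128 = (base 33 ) 3t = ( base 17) 79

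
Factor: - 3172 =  - 2^2*13^1*61^1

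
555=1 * 555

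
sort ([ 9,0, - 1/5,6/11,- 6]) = [  -  6,-1/5,0, 6/11,9] 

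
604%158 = 130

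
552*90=49680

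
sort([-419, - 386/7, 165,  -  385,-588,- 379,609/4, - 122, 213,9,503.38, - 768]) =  [-768, - 588, - 419,-385,-379, - 122, - 386/7, 9,609/4, 165, 213,503.38]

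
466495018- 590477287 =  - 123982269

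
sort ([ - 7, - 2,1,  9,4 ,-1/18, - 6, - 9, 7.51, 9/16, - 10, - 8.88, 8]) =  [ -10, - 9 ,  -  8.88, - 7, - 6, - 2, - 1/18, 9/16,1, 4,7.51 , 8, 9 ]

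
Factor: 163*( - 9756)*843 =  - 1340562204 = - 2^2*3^3*163^1*271^1*281^1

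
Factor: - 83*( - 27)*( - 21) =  - 3^4*7^1*83^1=- 47061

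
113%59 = 54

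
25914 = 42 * 617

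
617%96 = 41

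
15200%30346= 15200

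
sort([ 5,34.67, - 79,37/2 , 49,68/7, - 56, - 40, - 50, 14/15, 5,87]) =[ -79,-56,-50,-40,14/15 , 5,5,68/7, 37/2, 34.67,49,87] 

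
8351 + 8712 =17063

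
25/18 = 1 +7/18 = 1.39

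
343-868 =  - 525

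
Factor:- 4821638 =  - 2^1 * 379^1 * 6361^1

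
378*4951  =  1871478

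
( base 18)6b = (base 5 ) 434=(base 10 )119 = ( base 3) 11102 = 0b1110111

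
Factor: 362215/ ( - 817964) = -2^ ( - 2 ) *5^1*79^1 * 223^( - 1) = - 395/892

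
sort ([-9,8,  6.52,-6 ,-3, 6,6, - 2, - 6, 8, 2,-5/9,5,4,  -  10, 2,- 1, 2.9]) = [ - 10,  -  9, - 6, -6, -3, - 2, - 1, -5/9, 2, 2,  2.9,4, 5, 6, 6,6.52 , 8, 8]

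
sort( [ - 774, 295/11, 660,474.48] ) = [-774,295/11,474.48,  660]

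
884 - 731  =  153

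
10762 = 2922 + 7840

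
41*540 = 22140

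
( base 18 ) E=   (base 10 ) 14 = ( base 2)1110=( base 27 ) e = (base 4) 32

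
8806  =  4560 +4246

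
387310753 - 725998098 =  -338687345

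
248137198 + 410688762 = 658825960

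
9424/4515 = 2 + 394/4515 = 2.09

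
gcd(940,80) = 20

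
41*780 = 31980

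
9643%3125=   268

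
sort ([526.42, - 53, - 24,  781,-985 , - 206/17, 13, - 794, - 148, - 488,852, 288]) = [ - 985, - 794, - 488, - 148, - 53, - 24, - 206/17,13, 288,526.42,781,852]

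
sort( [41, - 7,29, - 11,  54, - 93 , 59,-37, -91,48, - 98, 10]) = [ - 98,-93,  -  91, - 37 , - 11,-7,10, 29, 41, 48, 54,59 ]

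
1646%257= 104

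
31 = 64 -33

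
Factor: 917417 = 769^1*1193^1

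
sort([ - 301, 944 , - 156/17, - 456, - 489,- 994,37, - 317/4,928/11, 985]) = [ - 994,  -  489,-456, - 301, - 317/4, - 156/17, 37,928/11, 944,985]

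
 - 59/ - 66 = 59/66=0.89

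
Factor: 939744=2^5 * 3^2 * 13^1 * 251^1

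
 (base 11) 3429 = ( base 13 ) 208A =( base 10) 4508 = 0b1000110011100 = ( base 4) 1012130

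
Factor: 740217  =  3^1*246739^1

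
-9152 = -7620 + -1532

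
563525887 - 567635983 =-4110096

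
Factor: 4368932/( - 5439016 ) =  - 1092233/1359754 = - 2^ ( - 1 )* 11^(  -  1)*17^1*19^( - 1)*47^1*1367^1*3253^(  -  1 ) 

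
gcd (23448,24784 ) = 8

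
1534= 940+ 594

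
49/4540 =49/4540=0.01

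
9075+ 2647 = 11722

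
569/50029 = 569/50029 = 0.01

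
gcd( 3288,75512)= 8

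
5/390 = 1/78 = 0.01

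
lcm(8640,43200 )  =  43200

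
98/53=1 + 45/53 = 1.85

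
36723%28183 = 8540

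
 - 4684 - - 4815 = 131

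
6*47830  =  286980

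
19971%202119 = 19971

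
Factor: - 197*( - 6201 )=3^2*13^1*53^1*197^1=1221597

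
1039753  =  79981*13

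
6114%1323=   822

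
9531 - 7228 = 2303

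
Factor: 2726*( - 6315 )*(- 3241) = 55792810290 = 2^1*3^1*5^1*7^1*29^1*47^1*421^1*463^1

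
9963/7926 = 1+679/2642 = 1.26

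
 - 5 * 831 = -4155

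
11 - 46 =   -  35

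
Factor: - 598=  - 2^1*13^1 * 23^1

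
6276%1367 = 808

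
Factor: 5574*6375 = 35534250 = 2^1*3^2*5^3*17^1*929^1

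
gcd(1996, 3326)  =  2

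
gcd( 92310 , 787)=1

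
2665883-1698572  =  967311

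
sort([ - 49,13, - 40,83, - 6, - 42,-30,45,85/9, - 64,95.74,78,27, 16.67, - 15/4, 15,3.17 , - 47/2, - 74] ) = [ - 74 , - 64, - 49, - 42,-40, - 30, - 47/2, - 6, - 15/4,3.17, 85/9,  13, 15 , 16.67,  27,  45, 78, 83, 95.74]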